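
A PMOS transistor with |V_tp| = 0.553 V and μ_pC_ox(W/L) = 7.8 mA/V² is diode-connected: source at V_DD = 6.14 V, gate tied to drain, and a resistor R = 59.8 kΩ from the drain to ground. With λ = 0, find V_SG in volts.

V_SG = 0.706 V

With gate tied to drain, V_SG = V_SD ≥ V_SG − |V_tp|, so the device is in saturation.
KCL at the drain: ½ k_p (V_SG − |V_tp|)² = (V_DD − V_SG)/R.
Let x = V_SG − 0.553. Then 233 x² + x − 5.587 = 0, giving x = 0.153 V (positive root), so V_SG = 0.706 V.
I_D = (V_DD − V_SG)/R = (6.14 − 0.706) / 59.8 = 0.0909 mA.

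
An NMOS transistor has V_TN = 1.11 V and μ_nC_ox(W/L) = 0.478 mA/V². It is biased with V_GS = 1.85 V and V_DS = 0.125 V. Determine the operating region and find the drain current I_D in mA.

V_ov = V_GS − V_TN = 1.85 − 1.11 = 0.74 V.
Since V_DS = 0.125 V < V_ov = 0.74 V, the device is in the triode region.
I_D = k_n [V_ov · V_DS − ½ V_DS²] = 0.478 × [0.74 × 0.125 − 0.5 × 0.125²] = 0.0405 mA.

Triode; I_D = 0.0405 mA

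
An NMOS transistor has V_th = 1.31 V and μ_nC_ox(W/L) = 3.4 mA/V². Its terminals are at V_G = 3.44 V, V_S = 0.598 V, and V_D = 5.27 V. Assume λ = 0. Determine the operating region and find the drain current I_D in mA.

Saturation; I_D = 3.99 mA

V_GS = V_G − V_S = 3.44 − 0.598 = 2.84 V; V_DS = V_D − V_S = 5.27 − 0.598 = 4.67 V.
V_ov = V_GS − V_th = 2.84 − 1.31 = 1.53 V.
Since V_DS = 4.67 V ≥ V_ov = 1.53 V, the device is in saturation.
I_D = ½ k_n V_ov² = 0.5 × 3.4 × 1.53² = 3.99 mA.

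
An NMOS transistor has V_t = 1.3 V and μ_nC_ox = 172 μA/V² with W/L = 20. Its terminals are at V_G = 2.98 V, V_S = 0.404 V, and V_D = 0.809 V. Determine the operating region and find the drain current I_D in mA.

V_GS = V_G − V_S = 2.98 − 0.404 = 2.58 V; V_DS = V_D − V_S = 0.809 − 0.404 = 0.405 V.
k_n = μ_nC_ox · (W/L) = 3.44 mA/V².
V_ov = V_GS − V_t = 2.58 − 1.3 = 1.28 V.
Since V_DS = 0.405 V < V_ov = 1.28 V, the device is in the triode region.
I_D = k_n [V_ov · V_DS − ½ V_DS²] = 3.44 × [1.28 × 0.405 − 0.5 × 0.405²] = 1.5 mA.

Triode; I_D = 1.50 mA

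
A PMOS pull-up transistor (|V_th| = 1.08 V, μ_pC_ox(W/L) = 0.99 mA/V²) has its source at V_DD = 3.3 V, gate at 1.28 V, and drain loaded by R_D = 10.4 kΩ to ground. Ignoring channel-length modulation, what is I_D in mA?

V_SG = V_DD − V_G = 3.3 − 1.28 = 2.02 V, so V_ov = 2.02 − 1.08 = 0.94 V.
Assume saturation: I_D = ½ k_p V_ov² = 0.5 × 0.99 × 0.94² = 0.437 mA, giving V_SD = V_DD − I_D R_D = 3.3 − 0.437 × 10.4 = -1.25 V.
But -1.25 V < V_ov = 0.94 V, so the device is actually in triode.
In triode I_D = k_p[V_ov V_SD − ½ V_SD²] and I_D = (V_DD − V_SD)/R_D. Equating: 5.15 V_SD² − 10.68 V_SD + 3.3 = 0, giving V_SD = 0.378 V (the root below V_ov).
I_D = (3.3 − 0.378) / 10.4 = 0.281 mA.

I_D = 0.281 mA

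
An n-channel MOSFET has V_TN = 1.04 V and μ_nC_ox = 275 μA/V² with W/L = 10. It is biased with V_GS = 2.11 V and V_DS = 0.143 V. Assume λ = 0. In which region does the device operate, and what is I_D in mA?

k_n = μ_nC_ox · (W/L) = 2.75 mA/V².
V_ov = V_GS − V_TN = 2.11 − 1.04 = 1.07 V.
Since V_DS = 0.143 V < V_ov = 1.07 V, the device is in the triode region.
I_D = k_n [V_ov · V_DS − ½ V_DS²] = 2.75 × [1.07 × 0.143 − 0.5 × 0.143²] = 0.393 mA.

Triode; I_D = 0.393 mA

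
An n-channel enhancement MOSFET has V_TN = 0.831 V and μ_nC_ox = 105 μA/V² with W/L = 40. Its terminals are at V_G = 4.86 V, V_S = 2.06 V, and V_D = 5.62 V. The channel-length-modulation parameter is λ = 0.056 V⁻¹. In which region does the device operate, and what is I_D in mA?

V_GS = V_G − V_S = 4.86 − 2.06 = 2.8 V; V_DS = V_D − V_S = 5.62 − 2.06 = 3.56 V.
k_n = μ_nC_ox · (W/L) = 4.2 mA/V².
V_ov = V_GS − V_TN = 2.8 − 0.831 = 1.97 V.
Since V_DS = 3.56 V ≥ V_ov = 1.97 V, the device is in saturation.
I_D = ½ k_n V_ov² (1 + λ V_DS) = 0.5 × 4.2 × 1.97² × (1 + 0.056 × 3.56) = 9.76 mA.

Saturation; I_D = 9.76 mA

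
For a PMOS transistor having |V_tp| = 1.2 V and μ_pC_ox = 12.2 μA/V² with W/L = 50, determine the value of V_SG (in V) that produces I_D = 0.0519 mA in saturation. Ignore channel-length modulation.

V_SG = 1.61 V

k_p = μ_pC_ox · (W/L) = 0.61 mA/V².
In saturation I_D = ½ k_p (V_SG − |V_tp|)², so V_SG − |V_tp| = √(2 I_D / k_p) = √(2 × 0.0519 / 0.61) = 0.413 V.
V_SG = 1.2 + 0.413 = 1.61 V.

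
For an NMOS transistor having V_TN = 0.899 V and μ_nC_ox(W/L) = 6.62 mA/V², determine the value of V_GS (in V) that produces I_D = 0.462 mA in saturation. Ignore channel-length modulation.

In saturation I_D = ½ k_n (V_GS − V_TN)², so V_GS − V_TN = √(2 I_D / k_n) = √(2 × 0.462 / 6.62) = 0.374 V.
V_GS = 0.899 + 0.374 = 1.27 V.

V_GS = 1.27 V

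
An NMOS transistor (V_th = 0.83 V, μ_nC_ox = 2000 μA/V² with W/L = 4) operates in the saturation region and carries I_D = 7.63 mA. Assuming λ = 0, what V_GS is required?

k_n = μ_nC_ox · (W/L) = 8 mA/V².
In saturation I_D = ½ k_n (V_GS − V_th)², so V_GS − V_th = √(2 I_D / k_n) = √(2 × 7.63 / 8) = 1.38 V.
V_GS = 0.83 + 1.38 = 2.21 V.

V_GS = 2.21 V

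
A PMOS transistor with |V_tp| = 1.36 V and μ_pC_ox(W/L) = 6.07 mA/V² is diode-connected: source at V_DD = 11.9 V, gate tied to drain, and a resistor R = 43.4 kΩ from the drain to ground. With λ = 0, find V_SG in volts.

V_SG = 1.64 V

With gate tied to drain, V_SG = V_SD ≥ V_SG − |V_tp|, so the device is in saturation.
KCL at the drain: ½ k_p (V_SG − |V_tp|)² = (V_DD − V_SG)/R.
Let x = V_SG − 1.36. Then 132 x² + x − 10.54 = 0, giving x = 0.279 V (positive root), so V_SG = 1.64 V.
I_D = (V_DD − V_SG)/R = (11.9 − 1.64) / 43.4 = 0.236 mA.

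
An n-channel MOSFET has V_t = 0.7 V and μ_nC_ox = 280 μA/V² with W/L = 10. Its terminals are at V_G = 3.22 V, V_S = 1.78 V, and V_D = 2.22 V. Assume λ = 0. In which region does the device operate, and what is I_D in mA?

Triode; I_D = 0.641 mA

V_GS = V_G − V_S = 3.22 − 1.78 = 1.44 V; V_DS = V_D − V_S = 2.22 − 1.78 = 0.44 V.
k_n = μ_nC_ox · (W/L) = 2.8 mA/V².
V_ov = V_GS − V_t = 1.44 − 0.7 = 0.74 V.
Since V_DS = 0.44 V < V_ov = 0.74 V, the device is in the triode region.
I_D = k_n [V_ov · V_DS − ½ V_DS²] = 2.8 × [0.74 × 0.44 − 0.5 × 0.44²] = 0.641 mA.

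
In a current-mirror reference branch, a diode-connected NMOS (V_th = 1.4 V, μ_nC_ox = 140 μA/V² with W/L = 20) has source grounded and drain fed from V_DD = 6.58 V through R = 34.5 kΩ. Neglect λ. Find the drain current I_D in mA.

With gate tied to drain, V_GS = V_DS ≥ V_GS − V_th, so the device is in saturation.
k_n = μ_nC_ox · (W/L) = 2.8 mA/V².
KCL at the drain: ½ k_n (V_GS − V_th)² = (V_DD − V_GS)/R.
Let x = V_GS − 1.4. Then 48.3 x² + x − 5.18 = 0, giving x = 0.317 V (positive root), so V_GS = 1.72 V.
I_D = (V_DD − V_GS)/R = (6.58 − 1.72) / 34.5 = 0.141 mA.

I_D = 0.141 mA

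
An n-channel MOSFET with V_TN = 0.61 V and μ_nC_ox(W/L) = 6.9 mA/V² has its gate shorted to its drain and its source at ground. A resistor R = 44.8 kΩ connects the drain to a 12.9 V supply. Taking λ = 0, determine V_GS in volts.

V_GS = 0.889 V

With gate tied to drain, V_GS = V_DS ≥ V_GS − V_TN, so the device is in saturation.
KCL at the drain: ½ k_n (V_GS − V_TN)² = (V_DD − V_GS)/R.
Let x = V_GS − 0.61. Then 155 x² + x − 12.29 = 0, giving x = 0.279 V (positive root), so V_GS = 0.889 V.
I_D = (V_DD − V_GS)/R = (12.9 − 0.889) / 44.8 = 0.268 mA.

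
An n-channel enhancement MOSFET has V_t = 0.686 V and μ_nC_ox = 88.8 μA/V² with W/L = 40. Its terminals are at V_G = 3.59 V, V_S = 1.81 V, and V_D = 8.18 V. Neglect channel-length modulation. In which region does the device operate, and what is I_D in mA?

V_GS = V_G − V_S = 3.59 − 1.81 = 1.78 V; V_DS = V_D − V_S = 8.18 − 1.81 = 6.37 V.
k_n = μ_nC_ox · (W/L) = 3.552 mA/V².
V_ov = V_GS − V_t = 1.78 − 0.686 = 1.09 V.
Since V_DS = 6.37 V ≥ V_ov = 1.09 V, the device is in saturation.
I_D = ½ k_n V_ov² = 0.5 × 3.552 × 1.09² = 2.13 mA.

Saturation; I_D = 2.13 mA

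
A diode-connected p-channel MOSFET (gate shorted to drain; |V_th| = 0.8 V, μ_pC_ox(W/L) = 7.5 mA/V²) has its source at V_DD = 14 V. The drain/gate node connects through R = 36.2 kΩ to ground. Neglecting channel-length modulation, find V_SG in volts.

V_SG = 1.11 V

With gate tied to drain, V_SG = V_SD ≥ V_SG − |V_th|, so the device is in saturation.
KCL at the drain: ½ k_p (V_SG − |V_th|)² = (V_DD − V_SG)/R.
Let x = V_SG − 0.8. Then 136 x² + x − 13.2 = 0, giving x = 0.308 V (positive root), so V_SG = 1.11 V.
I_D = (V_DD − V_SG)/R = (14 − 1.11) / 36.2 = 0.356 mA.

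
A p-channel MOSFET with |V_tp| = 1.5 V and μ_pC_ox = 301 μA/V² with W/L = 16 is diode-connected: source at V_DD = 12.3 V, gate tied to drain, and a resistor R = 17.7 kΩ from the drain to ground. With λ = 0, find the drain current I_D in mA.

I_D = 0.582 mA

With gate tied to drain, V_SG = V_SD ≥ V_SG − |V_tp|, so the device is in saturation.
k_p = μ_pC_ox · (W/L) = 4.816 mA/V².
KCL at the drain: ½ k_p (V_SG − |V_tp|)² = (V_DD − V_SG)/R.
Let x = V_SG − 1.5. Then 42.6 x² + x − 10.8 = 0, giving x = 0.492 V (positive root), so V_SG = 1.99 V.
I_D = (V_DD − V_SG)/R = (12.3 − 1.99) / 17.7 = 0.582 mA.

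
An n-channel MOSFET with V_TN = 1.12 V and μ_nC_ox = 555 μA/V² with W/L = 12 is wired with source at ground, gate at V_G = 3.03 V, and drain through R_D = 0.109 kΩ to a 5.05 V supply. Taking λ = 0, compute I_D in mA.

I_D = 12.1 mA

V_GS = V_G = 3.03 V, so V_ov = 3.03 − 1.12 = 1.91 V.
k_n = μ_nC_ox · (W/L) = 6.66 mA/V².
Assume saturation: I_D = ½ k_n V_ov² = 0.5 × 6.66 × 1.91² = 12.1 mA, giving V_DS = V_DD − I_D R_D = 5.05 − 12.1 × 0.109 = 3.73 V.
V_DS = 3.73 V ≥ V_ov = 1.91 V, confirming saturation.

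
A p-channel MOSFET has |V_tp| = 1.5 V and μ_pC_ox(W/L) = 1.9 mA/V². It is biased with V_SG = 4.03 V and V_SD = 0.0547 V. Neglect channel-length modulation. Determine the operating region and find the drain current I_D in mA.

Triode; I_D = 0.260 mA

V_ov = V_SG − |V_tp| = 4.03 − 1.5 = 2.53 V.
Since V_SD = 0.0547 V < V_ov = 2.53 V, the device is in the triode region.
I_D = k_p [V_ov · V_SD − ½ V_SD²] = 1.9 × [2.53 × 0.0547 − 0.5 × 0.0547²] = 0.26 mA.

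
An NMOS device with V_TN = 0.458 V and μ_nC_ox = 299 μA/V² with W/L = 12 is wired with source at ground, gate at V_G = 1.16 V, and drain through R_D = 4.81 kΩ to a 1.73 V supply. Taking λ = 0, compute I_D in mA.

V_GS = V_G = 1.16 V, so V_ov = 1.16 − 0.458 = 0.702 V.
k_n = μ_nC_ox · (W/L) = 3.588 mA/V².
Assume saturation: I_D = ½ k_n V_ov² = 0.5 × 3.588 × 0.702² = 0.884 mA, giving V_DS = V_DD − I_D R_D = 1.73 − 0.884 × 4.81 = -2.52 V.
But -2.52 V < V_ov = 0.702 V, so the device is actually in triode.
In triode I_D = k_n[V_ov V_DS − ½ V_DS²] and I_D = (V_DD − V_DS)/R_D. Equating: 8.63 V_DS² − 13.12 V_DS + 1.73 = 0, giving V_DS = 0.146 V (the root below V_ov).
I_D = (1.73 − 0.146) / 4.81 = 0.329 mA.

I_D = 0.329 mA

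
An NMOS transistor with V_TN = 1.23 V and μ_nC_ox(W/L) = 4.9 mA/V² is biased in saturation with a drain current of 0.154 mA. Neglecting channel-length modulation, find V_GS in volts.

V_GS = 1.48 V

In saturation I_D = ½ k_n (V_GS − V_TN)², so V_GS − V_TN = √(2 I_D / k_n) = √(2 × 0.154 / 4.9) = 0.251 V.
V_GS = 1.23 + 0.251 = 1.48 V.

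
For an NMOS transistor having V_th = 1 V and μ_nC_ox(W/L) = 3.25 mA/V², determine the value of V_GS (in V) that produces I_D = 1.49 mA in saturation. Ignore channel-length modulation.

V_GS = 1.96 V

In saturation I_D = ½ k_n (V_GS − V_th)², so V_GS − V_th = √(2 I_D / k_n) = √(2 × 1.49 / 3.25) = 0.958 V.
V_GS = 1 + 0.958 = 1.96 V.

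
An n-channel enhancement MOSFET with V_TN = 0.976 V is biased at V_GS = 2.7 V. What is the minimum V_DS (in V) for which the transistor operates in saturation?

V_DS,sat = 1.72 V

The boundary between triode and saturation is V_DS = V_GS − V_TN = V_ov.
V_ov = 2.7 − 0.976 = 1.72 V.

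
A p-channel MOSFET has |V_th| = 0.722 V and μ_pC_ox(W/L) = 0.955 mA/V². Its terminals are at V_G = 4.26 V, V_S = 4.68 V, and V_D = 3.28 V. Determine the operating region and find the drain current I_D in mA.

V_SG = V_S − V_G = 4.68 − 4.26 = 0.42 V; V_SD = V_S − V_D = 4.68 − 3.28 = 1.4 V.
V_SG = 0.42 V < |V_th| = 0.722 V, so the transistor is in cutoff.

Cutoff; I_D = 0 mA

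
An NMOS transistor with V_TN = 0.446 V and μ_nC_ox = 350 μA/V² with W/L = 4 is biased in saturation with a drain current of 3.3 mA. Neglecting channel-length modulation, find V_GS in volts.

k_n = μ_nC_ox · (W/L) = 1.4 mA/V².
In saturation I_D = ½ k_n (V_GS − V_TN)², so V_GS − V_TN = √(2 I_D / k_n) = √(2 × 3.3 / 1.4) = 2.17 V.
V_GS = 0.446 + 2.17 = 2.62 V.

V_GS = 2.62 V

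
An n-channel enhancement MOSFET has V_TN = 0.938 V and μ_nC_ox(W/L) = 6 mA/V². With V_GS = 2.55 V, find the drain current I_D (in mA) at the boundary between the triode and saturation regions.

At the boundary V_DS = V_ov = V_GS − V_TN = 2.55 − 0.938 = 1.61 V.
I_D = ½ k_n V_ov² = 0.5 × 6 × 1.61² = 7.8 mA.

I_D = 7.80 mA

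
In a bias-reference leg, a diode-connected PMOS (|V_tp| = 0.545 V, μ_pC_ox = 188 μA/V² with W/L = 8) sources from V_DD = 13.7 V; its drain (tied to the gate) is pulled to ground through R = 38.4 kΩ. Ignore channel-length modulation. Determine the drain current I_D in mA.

I_D = 0.325 mA

With gate tied to drain, V_SG = V_SD ≥ V_SG − |V_tp|, so the device is in saturation.
k_p = μ_pC_ox · (W/L) = 1.504 mA/V².
KCL at the drain: ½ k_p (V_SG − |V_tp|)² = (V_DD − V_SG)/R.
Let x = V_SG − 0.545. Then 28.9 x² + x − 13.15 = 0, giving x = 0.658 V (positive root), so V_SG = 1.2 V.
I_D = (V_DD − V_SG)/R = (13.7 − 1.2) / 38.4 = 0.325 mA.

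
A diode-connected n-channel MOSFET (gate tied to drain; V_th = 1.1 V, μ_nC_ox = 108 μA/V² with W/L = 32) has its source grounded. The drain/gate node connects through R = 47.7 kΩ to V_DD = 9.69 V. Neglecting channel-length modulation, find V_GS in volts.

V_GS = 1.42 V

With gate tied to drain, V_GS = V_DS ≥ V_GS − V_th, so the device is in saturation.
k_n = μ_nC_ox · (W/L) = 3.456 mA/V².
KCL at the drain: ½ k_n (V_GS − V_th)² = (V_DD − V_GS)/R.
Let x = V_GS − 1.1. Then 82.4 x² + x − 8.59 = 0, giving x = 0.317 V (positive root), so V_GS = 1.42 V.
I_D = (V_DD − V_GS)/R = (9.69 − 1.42) / 47.7 = 0.173 mA.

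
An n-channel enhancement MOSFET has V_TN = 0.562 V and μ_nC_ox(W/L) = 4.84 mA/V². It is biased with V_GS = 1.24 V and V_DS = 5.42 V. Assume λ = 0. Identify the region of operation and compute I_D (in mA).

Saturation; I_D = 1.11 mA

V_ov = V_GS − V_TN = 1.24 − 0.562 = 0.678 V.
Since V_DS = 5.42 V ≥ V_ov = 0.678 V, the device is in saturation.
I_D = ½ k_n V_ov² = 0.5 × 4.84 × 0.678² = 1.11 mA.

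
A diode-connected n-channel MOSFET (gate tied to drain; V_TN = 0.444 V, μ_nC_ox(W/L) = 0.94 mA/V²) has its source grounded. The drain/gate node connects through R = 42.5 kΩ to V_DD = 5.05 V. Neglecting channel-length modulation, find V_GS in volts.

V_GS = 0.900 V

With gate tied to drain, V_GS = V_DS ≥ V_GS − V_TN, so the device is in saturation.
KCL at the drain: ½ k_n (V_GS − V_TN)² = (V_DD − V_GS)/R.
Let x = V_GS − 0.444. Then 20 x² + x − 4.606 = 0, giving x = 0.456 V (positive root), so V_GS = 0.9 V.
I_D = (V_DD − V_GS)/R = (5.05 − 0.9) / 42.5 = 0.0977 mA.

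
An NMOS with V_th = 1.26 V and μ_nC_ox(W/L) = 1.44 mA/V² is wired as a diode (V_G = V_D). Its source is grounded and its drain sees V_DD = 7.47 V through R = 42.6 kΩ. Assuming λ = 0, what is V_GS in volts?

With gate tied to drain, V_GS = V_DS ≥ V_GS − V_th, so the device is in saturation.
KCL at the drain: ½ k_n (V_GS − V_th)² = (V_DD − V_GS)/R.
Let x = V_GS − 1.26. Then 30.7 x² + x − 6.21 = 0, giving x = 0.434 V (positive root), so V_GS = 1.69 V.
I_D = (V_DD − V_GS)/R = (7.47 − 1.69) / 42.6 = 0.136 mA.

V_GS = 1.69 V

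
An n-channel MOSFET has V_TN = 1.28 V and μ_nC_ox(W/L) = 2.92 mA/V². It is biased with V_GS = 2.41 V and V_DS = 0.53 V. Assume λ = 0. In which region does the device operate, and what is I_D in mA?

Triode; I_D = 1.34 mA

V_ov = V_GS − V_TN = 2.41 − 1.28 = 1.13 V.
Since V_DS = 0.53 V < V_ov = 1.13 V, the device is in the triode region.
I_D = k_n [V_ov · V_DS − ½ V_DS²] = 2.92 × [1.13 × 0.53 − 0.5 × 0.53²] = 1.34 mA.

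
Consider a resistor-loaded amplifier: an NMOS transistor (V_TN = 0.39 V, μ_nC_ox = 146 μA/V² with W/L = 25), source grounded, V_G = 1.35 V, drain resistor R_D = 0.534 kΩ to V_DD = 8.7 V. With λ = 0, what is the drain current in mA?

I_D = 1.68 mA

V_GS = V_G = 1.35 V, so V_ov = 1.35 − 0.39 = 0.96 V.
k_n = μ_nC_ox · (W/L) = 3.65 mA/V².
Assume saturation: I_D = ½ k_n V_ov² = 0.5 × 3.65 × 0.96² = 1.68 mA, giving V_DS = V_DD − I_D R_D = 8.7 − 1.68 × 0.534 = 7.8 V.
V_DS = 7.8 V ≥ V_ov = 0.96 V, confirming saturation.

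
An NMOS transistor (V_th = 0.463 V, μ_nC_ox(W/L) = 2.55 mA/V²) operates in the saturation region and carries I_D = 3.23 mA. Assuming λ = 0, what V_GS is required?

V_GS = 2.05 V

In saturation I_D = ½ k_n (V_GS − V_th)², so V_GS − V_th = √(2 I_D / k_n) = √(2 × 3.23 / 2.55) = 1.59 V.
V_GS = 0.463 + 1.59 = 2.05 V.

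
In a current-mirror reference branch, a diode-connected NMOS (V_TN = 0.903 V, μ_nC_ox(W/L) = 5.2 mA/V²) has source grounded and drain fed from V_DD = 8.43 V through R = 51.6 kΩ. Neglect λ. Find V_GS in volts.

With gate tied to drain, V_GS = V_DS ≥ V_GS − V_TN, so the device is in saturation.
KCL at the drain: ½ k_n (V_GS − V_TN)² = (V_DD − V_GS)/R.
Let x = V_GS − 0.903. Then 134 x² + x − 7.527 = 0, giving x = 0.233 V (positive root), so V_GS = 1.14 V.
I_D = (V_DD − V_GS)/R = (8.43 − 1.14) / 51.6 = 0.141 mA.

V_GS = 1.14 V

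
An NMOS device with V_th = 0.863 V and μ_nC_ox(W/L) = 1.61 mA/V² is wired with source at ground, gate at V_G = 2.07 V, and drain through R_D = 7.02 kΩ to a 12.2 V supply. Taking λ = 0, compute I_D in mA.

I_D = 1.17 mA

V_GS = V_G = 2.07 V, so V_ov = 2.07 − 0.863 = 1.21 V.
Assume saturation: I_D = ½ k_n V_ov² = 0.5 × 1.61 × 1.21² = 1.17 mA, giving V_DS = V_DD − I_D R_D = 12.2 − 1.17 × 7.02 = 3.97 V.
V_DS = 3.97 V ≥ V_ov = 1.21 V, confirming saturation.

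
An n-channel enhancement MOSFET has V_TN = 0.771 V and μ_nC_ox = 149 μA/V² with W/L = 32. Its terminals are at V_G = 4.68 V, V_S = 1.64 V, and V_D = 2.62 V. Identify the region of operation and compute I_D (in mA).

V_GS = V_G − V_S = 4.68 − 1.64 = 3.04 V; V_DS = V_D − V_S = 2.62 − 1.64 = 0.98 V.
k_n = μ_nC_ox · (W/L) = 4.768 mA/V².
V_ov = V_GS − V_TN = 3.04 − 0.771 = 2.27 V.
Since V_DS = 0.98 V < V_ov = 2.27 V, the device is in the triode region.
I_D = k_n [V_ov · V_DS − ½ V_DS²] = 4.768 × [2.27 × 0.98 − 0.5 × 0.98²] = 8.31 mA.

Triode; I_D = 8.31 mA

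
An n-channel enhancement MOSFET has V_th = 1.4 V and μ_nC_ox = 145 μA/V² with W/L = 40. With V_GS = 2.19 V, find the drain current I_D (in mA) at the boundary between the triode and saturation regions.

At the boundary V_DS = V_ov = V_GS − V_th = 2.19 − 1.4 = 0.79 V.
k_n = μ_nC_ox · (W/L) = 5.8 mA/V².
I_D = ½ k_n V_ov² = 0.5 × 5.8 × 0.79² = 1.81 mA.

I_D = 1.81 mA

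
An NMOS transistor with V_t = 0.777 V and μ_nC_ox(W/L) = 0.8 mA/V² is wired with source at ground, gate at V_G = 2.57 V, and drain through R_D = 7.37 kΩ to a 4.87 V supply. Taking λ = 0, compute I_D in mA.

I_D = 0.596 mA

V_GS = V_G = 2.57 V, so V_ov = 2.57 − 0.777 = 1.79 V.
Assume saturation: I_D = ½ k_n V_ov² = 0.5 × 0.8 × 1.79² = 1.29 mA, giving V_DS = V_DD − I_D R_D = 4.87 − 1.29 × 7.37 = -4.61 V.
But -4.61 V < V_ov = 1.79 V, so the device is actually in triode.
In triode I_D = k_n[V_ov V_DS − ½ V_DS²] and I_D = (V_DD − V_DS)/R_D. Equating: 2.95 V_DS² − 11.57 V_DS + 4.87 = 0, giving V_DS = 0.479 V (the root below V_ov).
I_D = (4.87 − 0.479) / 7.37 = 0.596 mA.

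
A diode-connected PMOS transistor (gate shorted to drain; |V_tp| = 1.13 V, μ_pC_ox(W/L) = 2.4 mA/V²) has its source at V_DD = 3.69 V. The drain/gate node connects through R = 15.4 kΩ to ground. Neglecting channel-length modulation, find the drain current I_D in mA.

With gate tied to drain, V_SG = V_SD ≥ V_SG − |V_tp|, so the device is in saturation.
KCL at the drain: ½ k_p (V_SG − |V_tp|)² = (V_DD − V_SG)/R.
Let x = V_SG − 1.13. Then 18.5 x² + x − 2.56 = 0, giving x = 0.346 V (positive root), so V_SG = 1.48 V.
I_D = (V_DD − V_SG)/R = (3.69 − 1.48) / 15.4 = 0.144 mA.

I_D = 0.144 mA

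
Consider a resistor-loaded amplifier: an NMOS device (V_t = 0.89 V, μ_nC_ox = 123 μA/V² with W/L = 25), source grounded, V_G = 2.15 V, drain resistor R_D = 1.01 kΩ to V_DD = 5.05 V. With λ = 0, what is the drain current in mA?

V_GS = V_G = 2.15 V, so V_ov = 2.15 − 0.89 = 1.26 V.
k_n = μ_nC_ox · (W/L) = 3.075 mA/V².
Assume saturation: I_D = ½ k_n V_ov² = 0.5 × 3.075 × 1.26² = 2.44 mA, giving V_DS = V_DD − I_D R_D = 5.05 − 2.44 × 1.01 = 2.58 V.
V_DS = 2.58 V ≥ V_ov = 1.26 V, confirming saturation.

I_D = 2.44 mA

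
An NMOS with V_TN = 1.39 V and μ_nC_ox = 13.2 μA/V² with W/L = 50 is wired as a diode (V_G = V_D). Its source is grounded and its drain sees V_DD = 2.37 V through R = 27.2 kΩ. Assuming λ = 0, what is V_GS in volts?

With gate tied to drain, V_GS = V_DS ≥ V_GS − V_TN, so the device is in saturation.
k_n = μ_nC_ox · (W/L) = 0.66 mA/V².
KCL at the drain: ½ k_n (V_GS − V_TN)² = (V_DD − V_GS)/R.
Let x = V_GS − 1.39. Then 8.98 x² + x − 0.98 = 0, giving x = 0.279 V (positive root), so V_GS = 1.67 V.
I_D = (V_DD − V_GS)/R = (2.37 − 1.67) / 27.2 = 0.0258 mA.

V_GS = 1.67 V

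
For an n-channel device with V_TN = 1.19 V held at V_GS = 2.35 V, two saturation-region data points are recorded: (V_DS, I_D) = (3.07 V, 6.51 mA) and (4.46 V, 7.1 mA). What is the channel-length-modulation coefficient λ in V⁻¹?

With V_GS fixed, I_D ∝ (1 + λ V_DS) in saturation, so I_D2/I_D1 = (1 + λ V_DS2)/(1 + λ V_DS1).
7.1/6.51 = 1.091 = (1 + 4.46 λ)/(1 + 3.07 λ).
Solving: λ (I_D1 V_DS2 − I_D2 V_DS1) = I_D2 − I_D1, so λ = (7.1 − 6.51) / (6.51 × 4.46 − 7.1 × 3.07) = 0.59 / 7.24 = 0.0815 V⁻¹.

λ = 0.0815 V⁻¹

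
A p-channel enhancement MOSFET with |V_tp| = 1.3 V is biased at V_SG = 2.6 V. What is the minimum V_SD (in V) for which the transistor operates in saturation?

V_SD,sat = 1.30 V

The boundary between triode and saturation is V_SD = V_SG − |V_tp| = V_ov.
V_ov = 2.6 − 1.3 = 1.3 V.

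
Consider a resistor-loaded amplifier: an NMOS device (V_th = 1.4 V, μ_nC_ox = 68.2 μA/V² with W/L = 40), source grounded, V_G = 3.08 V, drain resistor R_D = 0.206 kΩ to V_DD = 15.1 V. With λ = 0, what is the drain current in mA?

V_GS = V_G = 3.08 V, so V_ov = 3.08 − 1.4 = 1.68 V.
k_n = μ_nC_ox · (W/L) = 2.728 mA/V².
Assume saturation: I_D = ½ k_n V_ov² = 0.5 × 2.728 × 1.68² = 3.85 mA, giving V_DS = V_DD − I_D R_D = 15.1 − 3.85 × 0.206 = 14.3 V.
V_DS = 14.3 V ≥ V_ov = 1.68 V, confirming saturation.

I_D = 3.85 mA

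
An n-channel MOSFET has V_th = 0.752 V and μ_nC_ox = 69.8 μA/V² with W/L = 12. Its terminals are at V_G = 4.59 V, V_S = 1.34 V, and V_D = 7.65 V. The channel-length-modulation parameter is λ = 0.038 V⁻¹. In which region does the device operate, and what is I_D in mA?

V_GS = V_G − V_S = 4.59 − 1.34 = 3.25 V; V_DS = V_D − V_S = 7.65 − 1.34 = 6.31 V.
k_n = μ_nC_ox · (W/L) = 0.8376 mA/V².
V_ov = V_GS − V_th = 3.25 − 0.752 = 2.5 V.
Since V_DS = 6.31 V ≥ V_ov = 2.5 V, the device is in saturation.
I_D = ½ k_n V_ov² (1 + λ V_DS) = 0.5 × 0.8376 × 2.5² × (1 + 0.038 × 6.31) = 3.24 mA.

Saturation; I_D = 3.24 mA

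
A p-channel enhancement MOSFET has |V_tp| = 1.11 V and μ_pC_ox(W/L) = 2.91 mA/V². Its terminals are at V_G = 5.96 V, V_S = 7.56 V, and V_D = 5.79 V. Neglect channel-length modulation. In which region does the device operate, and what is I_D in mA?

V_SG = V_S − V_G = 7.56 − 5.96 = 1.6 V; V_SD = V_S − V_D = 7.56 − 5.79 = 1.77 V.
V_ov = V_SG − |V_tp| = 1.6 − 1.11 = 0.49 V.
Since V_SD = 1.77 V ≥ V_ov = 0.49 V, the device is in saturation.
I_D = ½ k_p V_ov² = 0.5 × 2.91 × 0.49² = 0.349 mA.

Saturation; I_D = 0.349 mA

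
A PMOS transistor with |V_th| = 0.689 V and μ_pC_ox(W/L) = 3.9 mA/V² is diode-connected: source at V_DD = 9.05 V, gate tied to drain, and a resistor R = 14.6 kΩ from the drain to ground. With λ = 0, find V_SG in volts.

V_SG = 1.21 V

With gate tied to drain, V_SG = V_SD ≥ V_SG − |V_th|, so the device is in saturation.
KCL at the drain: ½ k_p (V_SG − |V_th|)² = (V_DD − V_SG)/R.
Let x = V_SG − 0.689. Then 28.5 x² + x − 8.361 = 0, giving x = 0.525 V (positive root), so V_SG = 1.21 V.
I_D = (V_DD − V_SG)/R = (9.05 − 1.21) / 14.6 = 0.537 mA.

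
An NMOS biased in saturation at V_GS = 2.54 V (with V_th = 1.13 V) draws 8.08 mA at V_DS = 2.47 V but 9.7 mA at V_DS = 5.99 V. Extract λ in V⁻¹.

λ = 0.0663 V⁻¹

With V_GS fixed, I_D ∝ (1 + λ V_DS) in saturation, so I_D2/I_D1 = (1 + λ V_DS2)/(1 + λ V_DS1).
9.7/8.08 = 1.2 = (1 + 5.99 λ)/(1 + 2.47 λ).
Solving: λ (I_D1 V_DS2 − I_D2 V_DS1) = I_D2 − I_D1, so λ = (9.7 − 8.08) / (8.08 × 5.99 − 9.7 × 2.47) = 1.62 / 24.4 = 0.0663 V⁻¹.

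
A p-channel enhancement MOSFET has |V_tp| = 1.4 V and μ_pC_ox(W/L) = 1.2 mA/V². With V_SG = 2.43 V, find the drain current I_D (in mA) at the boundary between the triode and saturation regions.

At the boundary V_SD = V_ov = V_SG − |V_tp| = 2.43 − 1.4 = 1.03 V.
I_D = ½ k_p V_ov² = 0.5 × 1.2 × 1.03² = 0.637 mA.

I_D = 0.637 mA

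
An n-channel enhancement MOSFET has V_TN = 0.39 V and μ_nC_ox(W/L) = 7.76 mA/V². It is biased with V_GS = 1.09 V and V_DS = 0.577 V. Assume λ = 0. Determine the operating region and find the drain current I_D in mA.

Triode; I_D = 1.84 mA

V_ov = V_GS − V_TN = 1.09 − 0.39 = 0.7 V.
Since V_DS = 0.577 V < V_ov = 0.7 V, the device is in the triode region.
I_D = k_n [V_ov · V_DS − ½ V_DS²] = 7.76 × [0.7 × 0.577 − 0.5 × 0.577²] = 1.84 mA.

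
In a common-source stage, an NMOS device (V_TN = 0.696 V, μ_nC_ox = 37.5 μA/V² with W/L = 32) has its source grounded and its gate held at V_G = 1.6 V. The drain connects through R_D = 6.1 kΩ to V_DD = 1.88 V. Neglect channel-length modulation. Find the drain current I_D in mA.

I_D = 0.261 mA

V_GS = V_G = 1.6 V, so V_ov = 1.6 − 0.696 = 0.904 V.
k_n = μ_nC_ox · (W/L) = 1.2 mA/V².
Assume saturation: I_D = ½ k_n V_ov² = 0.5 × 1.2 × 0.904² = 0.49 mA, giving V_DS = V_DD − I_D R_D = 1.88 − 0.49 × 6.1 = -1.11 V.
But -1.11 V < V_ov = 0.904 V, so the device is actually in triode.
In triode I_D = k_n[V_ov V_DS − ½ V_DS²] and I_D = (V_DD − V_DS)/R_D. Equating: 3.66 V_DS² − 7.617 V_DS + 1.88 = 0, giving V_DS = 0.286 V (the root below V_ov).
I_D = (1.88 − 0.286) / 6.1 = 0.261 mA.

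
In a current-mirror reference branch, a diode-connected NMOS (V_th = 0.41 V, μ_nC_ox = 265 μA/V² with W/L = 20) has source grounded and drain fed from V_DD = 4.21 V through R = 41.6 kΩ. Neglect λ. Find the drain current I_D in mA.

With gate tied to drain, V_GS = V_DS ≥ V_GS − V_th, so the device is in saturation.
k_n = μ_nC_ox · (W/L) = 5.3 mA/V².
KCL at the drain: ½ k_n (V_GS − V_th)² = (V_DD − V_GS)/R.
Let x = V_GS − 0.41. Then 110 x² + x − 3.8 = 0, giving x = 0.181 V (positive root), so V_GS = 0.591 V.
I_D = (V_DD − V_GS)/R = (4.21 − 0.591) / 41.6 = 0.087 mA.

I_D = 0.0870 mA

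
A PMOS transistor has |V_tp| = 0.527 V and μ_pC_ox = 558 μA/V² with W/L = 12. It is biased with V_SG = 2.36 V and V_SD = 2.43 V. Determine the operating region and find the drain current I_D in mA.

Saturation; I_D = 11.2 mA

k_p = μ_pC_ox · (W/L) = 6.696 mA/V².
V_ov = V_SG − |V_tp| = 2.36 − 0.527 = 1.83 V.
Since V_SD = 2.43 V ≥ V_ov = 1.83 V, the device is in saturation.
I_D = ½ k_p V_ov² = 0.5 × 6.696 × 1.83² = 11.2 mA.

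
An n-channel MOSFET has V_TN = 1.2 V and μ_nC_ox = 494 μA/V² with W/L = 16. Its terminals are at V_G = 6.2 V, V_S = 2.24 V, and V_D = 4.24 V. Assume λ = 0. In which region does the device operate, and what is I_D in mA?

Triode; I_D = 27.8 mA

V_GS = V_G − V_S = 6.2 − 2.24 = 3.96 V; V_DS = V_D − V_S = 4.24 − 2.24 = 2 V.
k_n = μ_nC_ox · (W/L) = 7.904 mA/V².
V_ov = V_GS − V_TN = 3.96 − 1.2 = 2.76 V.
Since V_DS = 2 V < V_ov = 2.76 V, the device is in the triode region.
I_D = k_n [V_ov · V_DS − ½ V_DS²] = 7.904 × [2.76 × 2 − 0.5 × 2²] = 27.8 mA.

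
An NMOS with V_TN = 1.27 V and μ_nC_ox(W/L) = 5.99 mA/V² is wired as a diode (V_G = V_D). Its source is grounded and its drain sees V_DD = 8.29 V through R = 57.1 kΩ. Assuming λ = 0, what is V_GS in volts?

With gate tied to drain, V_GS = V_DS ≥ V_GS − V_TN, so the device is in saturation.
KCL at the drain: ½ k_n (V_GS − V_TN)² = (V_DD − V_GS)/R.
Let x = V_GS − 1.27. Then 171 x² + x − 7.02 = 0, giving x = 0.2 V (positive root), so V_GS = 1.47 V.
I_D = (V_DD − V_GS)/R = (8.29 − 1.47) / 57.1 = 0.119 mA.

V_GS = 1.47 V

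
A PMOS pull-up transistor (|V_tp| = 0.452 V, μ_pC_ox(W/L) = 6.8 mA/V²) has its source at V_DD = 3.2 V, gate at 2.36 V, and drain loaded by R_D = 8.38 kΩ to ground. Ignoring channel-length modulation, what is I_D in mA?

V_SG = V_DD − V_G = 3.2 − 2.36 = 0.84 V, so V_ov = 0.84 − 0.452 = 0.388 V.
Assume saturation: I_D = ½ k_p V_ov² = 0.5 × 6.8 × 0.388² = 0.512 mA, giving V_SD = V_DD − I_D R_D = 3.2 − 0.512 × 8.38 = -1.09 V.
But -1.09 V < V_ov = 0.388 V, so the device is actually in triode.
In triode I_D = k_p[V_ov V_SD − ½ V_SD²] and I_D = (V_DD − V_SD)/R_D. Equating: 28.5 V_SD² − 23.11 V_SD + 3.2 = 0, giving V_SD = 0.177 V (the root below V_ov).
I_D = (3.2 − 0.177) / 8.38 = 0.361 mA.

I_D = 0.361 mA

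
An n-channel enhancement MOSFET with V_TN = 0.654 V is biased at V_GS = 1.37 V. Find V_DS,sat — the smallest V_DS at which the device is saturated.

The boundary between triode and saturation is V_DS = V_GS − V_TN = V_ov.
V_ov = 1.37 − 0.654 = 0.716 V.

V_DS,sat = 0.716 V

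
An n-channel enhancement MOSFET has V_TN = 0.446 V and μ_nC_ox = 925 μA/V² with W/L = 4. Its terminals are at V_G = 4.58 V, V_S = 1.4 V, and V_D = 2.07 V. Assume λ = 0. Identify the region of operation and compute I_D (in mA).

V_GS = V_G − V_S = 4.58 − 1.4 = 3.18 V; V_DS = V_D − V_S = 2.07 − 1.4 = 0.67 V.
k_n = μ_nC_ox · (W/L) = 3.7 mA/V².
V_ov = V_GS − V_TN = 3.18 − 0.446 = 2.73 V.
Since V_DS = 0.67 V < V_ov = 2.73 V, the device is in the triode region.
I_D = k_n [V_ov · V_DS − ½ V_DS²] = 3.7 × [2.73 × 0.67 − 0.5 × 0.67²] = 5.95 mA.

Triode; I_D = 5.95 mA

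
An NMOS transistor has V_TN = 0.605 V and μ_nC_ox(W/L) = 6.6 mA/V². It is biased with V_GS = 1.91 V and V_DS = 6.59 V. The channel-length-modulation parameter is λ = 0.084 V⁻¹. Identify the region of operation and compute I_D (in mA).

Saturation; I_D = 8.73 mA

V_ov = V_GS − V_TN = 1.91 − 0.605 = 1.3 V.
Since V_DS = 6.59 V ≥ V_ov = 1.3 V, the device is in saturation.
I_D = ½ k_n V_ov² (1 + λ V_DS) = 0.5 × 6.6 × 1.3² × (1 + 0.084 × 6.59) = 8.73 mA.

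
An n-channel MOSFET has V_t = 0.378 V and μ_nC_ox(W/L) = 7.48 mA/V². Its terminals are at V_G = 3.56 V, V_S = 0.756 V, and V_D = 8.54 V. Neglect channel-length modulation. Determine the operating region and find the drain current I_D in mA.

V_GS = V_G − V_S = 3.56 − 0.756 = 2.8 V; V_DS = V_D − V_S = 8.54 − 0.756 = 7.78 V.
V_ov = V_GS − V_t = 2.8 − 0.378 = 2.43 V.
Since V_DS = 7.78 V ≥ V_ov = 2.43 V, the device is in saturation.
I_D = ½ k_n V_ov² = 0.5 × 7.48 × 2.43² = 22 mA.

Saturation; I_D = 22.0 mA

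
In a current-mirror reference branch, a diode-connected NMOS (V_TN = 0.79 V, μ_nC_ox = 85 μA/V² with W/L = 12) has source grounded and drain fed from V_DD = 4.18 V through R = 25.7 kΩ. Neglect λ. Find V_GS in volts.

V_GS = 1.26 V

With gate tied to drain, V_GS = V_DS ≥ V_GS − V_TN, so the device is in saturation.
k_n = μ_nC_ox · (W/L) = 1.02 mA/V².
KCL at the drain: ½ k_n (V_GS − V_TN)² = (V_DD − V_GS)/R.
Let x = V_GS − 0.79. Then 13.1 x² + x − 3.39 = 0, giving x = 0.472 V (positive root), so V_GS = 1.26 V.
I_D = (V_DD − V_GS)/R = (4.18 − 1.26) / 25.7 = 0.114 mA.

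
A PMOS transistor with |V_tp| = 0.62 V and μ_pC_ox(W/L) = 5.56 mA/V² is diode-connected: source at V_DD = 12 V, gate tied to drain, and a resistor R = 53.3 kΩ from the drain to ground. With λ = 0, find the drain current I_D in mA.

With gate tied to drain, V_SG = V_SD ≥ V_SG − |V_tp|, so the device is in saturation.
KCL at the drain: ½ k_p (V_SG − |V_tp|)² = (V_DD − V_SG)/R.
Let x = V_SG − 0.62. Then 148 x² + x − 11.38 = 0, giving x = 0.274 V (positive root), so V_SG = 0.894 V.
I_D = (V_DD − V_SG)/R = (12 − 0.894) / 53.3 = 0.208 mA.

I_D = 0.208 mA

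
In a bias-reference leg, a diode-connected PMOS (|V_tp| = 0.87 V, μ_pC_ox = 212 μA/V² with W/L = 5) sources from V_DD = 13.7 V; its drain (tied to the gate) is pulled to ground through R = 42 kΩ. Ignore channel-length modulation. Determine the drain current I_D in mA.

I_D = 0.288 mA

With gate tied to drain, V_SG = V_SD ≥ V_SG − |V_tp|, so the device is in saturation.
k_p = μ_pC_ox · (W/L) = 1.06 mA/V².
KCL at the drain: ½ k_p (V_SG − |V_tp|)² = (V_DD − V_SG)/R.
Let x = V_SG − 0.87. Then 22.3 x² + x − 12.83 = 0, giving x = 0.737 V (positive root), so V_SG = 1.61 V.
I_D = (V_DD − V_SG)/R = (13.7 − 1.61) / 42 = 0.288 mA.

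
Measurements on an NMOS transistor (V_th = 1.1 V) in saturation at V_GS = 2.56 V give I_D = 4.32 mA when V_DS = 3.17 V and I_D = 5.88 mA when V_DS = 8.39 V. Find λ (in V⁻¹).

With V_GS fixed, I_D ∝ (1 + λ V_DS) in saturation, so I_D2/I_D1 = (1 + λ V_DS2)/(1 + λ V_DS1).
5.88/4.32 = 1.361 = (1 + 8.39 λ)/(1 + 3.17 λ).
Solving: λ (I_D1 V_DS2 − I_D2 V_DS1) = I_D2 − I_D1, so λ = (5.88 − 4.32) / (4.32 × 8.39 − 5.88 × 3.17) = 1.56 / 17.6 = 0.0886 V⁻¹.

λ = 0.0886 V⁻¹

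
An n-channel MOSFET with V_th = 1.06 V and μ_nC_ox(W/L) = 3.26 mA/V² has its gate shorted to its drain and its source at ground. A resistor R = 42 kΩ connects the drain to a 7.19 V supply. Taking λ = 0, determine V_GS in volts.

V_GS = 1.35 V

With gate tied to drain, V_GS = V_DS ≥ V_GS − V_th, so the device is in saturation.
KCL at the drain: ½ k_n (V_GS − V_th)² = (V_DD − V_GS)/R.
Let x = V_GS − 1.06. Then 68.5 x² + x − 6.13 = 0, giving x = 0.292 V (positive root), so V_GS = 1.35 V.
I_D = (V_DD − V_GS)/R = (7.19 − 1.35) / 42 = 0.139 mA.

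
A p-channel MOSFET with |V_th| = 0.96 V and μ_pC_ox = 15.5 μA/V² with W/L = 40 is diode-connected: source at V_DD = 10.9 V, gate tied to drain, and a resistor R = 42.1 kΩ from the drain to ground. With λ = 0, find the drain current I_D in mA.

With gate tied to drain, V_SG = V_SD ≥ V_SG − |V_th|, so the device is in saturation.
k_p = μ_pC_ox · (W/L) = 0.62 mA/V².
KCL at the drain: ½ k_p (V_SG − |V_th|)² = (V_DD − V_SG)/R.
Let x = V_SG − 0.96. Then 13.1 x² + x − 9.94 = 0, giving x = 0.835 V (positive root), so V_SG = 1.8 V.
I_D = (V_DD − V_SG)/R = (10.9 − 1.8) / 42.1 = 0.216 mA.

I_D = 0.216 mA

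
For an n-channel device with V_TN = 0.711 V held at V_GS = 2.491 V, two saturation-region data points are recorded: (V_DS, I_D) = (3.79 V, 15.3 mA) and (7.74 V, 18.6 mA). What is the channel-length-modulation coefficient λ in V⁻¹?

λ = 0.0689 V⁻¹

With V_GS fixed, I_D ∝ (1 + λ V_DS) in saturation, so I_D2/I_D1 = (1 + λ V_DS2)/(1 + λ V_DS1).
18.6/15.3 = 1.216 = (1 + 7.74 λ)/(1 + 3.79 λ).
Solving: λ (I_D1 V_DS2 − I_D2 V_DS1) = I_D2 − I_D1, so λ = (18.6 − 15.3) / (15.3 × 7.74 − 18.6 × 3.79) = 3.3 / 47.9 = 0.0689 V⁻¹.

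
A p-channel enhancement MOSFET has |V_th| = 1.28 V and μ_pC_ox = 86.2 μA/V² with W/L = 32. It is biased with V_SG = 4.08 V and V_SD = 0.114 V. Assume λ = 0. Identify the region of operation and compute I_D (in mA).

k_p = μ_pC_ox · (W/L) = 2.758 mA/V².
V_ov = V_SG − |V_th| = 4.08 − 1.28 = 2.8 V.
Since V_SD = 0.114 V < V_ov = 2.8 V, the device is in the triode region.
I_D = k_p [V_ov · V_SD − ½ V_SD²] = 2.758 × [2.8 × 0.114 − 0.5 × 0.114²] = 0.863 mA.

Triode; I_D = 0.863 mA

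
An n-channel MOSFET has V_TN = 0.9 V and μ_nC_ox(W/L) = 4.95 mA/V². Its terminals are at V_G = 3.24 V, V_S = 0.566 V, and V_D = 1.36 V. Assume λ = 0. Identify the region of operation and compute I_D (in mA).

Triode; I_D = 5.41 mA

V_GS = V_G − V_S = 3.24 − 0.566 = 2.67 V; V_DS = V_D − V_S = 1.36 − 0.566 = 0.794 V.
V_ov = V_GS − V_TN = 2.67 − 0.9 = 1.77 V.
Since V_DS = 0.794 V < V_ov = 1.77 V, the device is in the triode region.
I_D = k_n [V_ov · V_DS − ½ V_DS²] = 4.95 × [1.77 × 0.794 − 0.5 × 0.794²] = 5.41 mA.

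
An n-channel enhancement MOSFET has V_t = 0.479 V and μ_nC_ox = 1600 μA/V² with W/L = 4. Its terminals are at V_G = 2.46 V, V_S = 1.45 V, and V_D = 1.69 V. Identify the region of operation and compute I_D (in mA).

V_GS = V_G − V_S = 2.46 − 1.45 = 1.01 V; V_DS = V_D − V_S = 1.69 − 1.45 = 0.24 V.
k_n = μ_nC_ox · (W/L) = 6.4 mA/V².
V_ov = V_GS − V_t = 1.01 − 0.479 = 0.531 V.
Since V_DS = 0.24 V < V_ov = 0.531 V, the device is in the triode region.
I_D = k_n [V_ov · V_DS − ½ V_DS²] = 6.4 × [0.531 × 0.24 − 0.5 × 0.24²] = 0.631 mA.

Triode; I_D = 0.631 mA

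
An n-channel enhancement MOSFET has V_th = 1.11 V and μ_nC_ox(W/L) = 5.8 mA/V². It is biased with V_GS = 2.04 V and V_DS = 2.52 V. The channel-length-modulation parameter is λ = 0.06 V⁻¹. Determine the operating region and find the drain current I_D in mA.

Saturation; I_D = 2.89 mA

V_ov = V_GS − V_th = 2.04 − 1.11 = 0.93 V.
Since V_DS = 2.52 V ≥ V_ov = 0.93 V, the device is in saturation.
I_D = ½ k_n V_ov² (1 + λ V_DS) = 0.5 × 5.8 × 0.93² × (1 + 0.06 × 2.52) = 2.89 mA.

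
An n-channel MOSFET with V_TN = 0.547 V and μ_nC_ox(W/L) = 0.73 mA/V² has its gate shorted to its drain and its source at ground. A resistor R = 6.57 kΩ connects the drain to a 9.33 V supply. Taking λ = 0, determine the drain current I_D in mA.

I_D = 1.08 mA

With gate tied to drain, V_GS = V_DS ≥ V_GS − V_TN, so the device is in saturation.
KCL at the drain: ½ k_n (V_GS − V_TN)² = (V_DD − V_GS)/R.
Let x = V_GS − 0.547. Then 2.4 x² + x − 8.783 = 0, giving x = 1.72 V (positive root), so V_GS = 2.26 V.
I_D = (V_DD − V_GS)/R = (9.33 − 2.26) / 6.57 = 1.08 mA.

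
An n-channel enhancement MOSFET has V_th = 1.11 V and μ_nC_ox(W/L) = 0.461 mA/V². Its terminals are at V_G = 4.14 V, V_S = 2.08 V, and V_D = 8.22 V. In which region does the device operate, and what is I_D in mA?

V_GS = V_G − V_S = 4.14 − 2.08 = 2.06 V; V_DS = V_D − V_S = 8.22 − 2.08 = 6.14 V.
V_ov = V_GS − V_th = 2.06 − 1.11 = 0.95 V.
Since V_DS = 6.14 V ≥ V_ov = 0.95 V, the device is in saturation.
I_D = ½ k_n V_ov² = 0.5 × 0.461 × 0.95² = 0.208 mA.

Saturation; I_D = 0.208 mA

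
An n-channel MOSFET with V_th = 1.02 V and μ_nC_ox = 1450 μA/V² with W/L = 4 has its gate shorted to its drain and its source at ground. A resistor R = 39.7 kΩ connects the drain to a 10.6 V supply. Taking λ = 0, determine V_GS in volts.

With gate tied to drain, V_GS = V_DS ≥ V_GS − V_th, so the device is in saturation.
k_n = μ_nC_ox · (W/L) = 5.8 mA/V².
KCL at the drain: ½ k_n (V_GS − V_th)² = (V_DD − V_GS)/R.
Let x = V_GS − 1.02. Then 115 x² + x − 9.58 = 0, giving x = 0.284 V (positive root), so V_GS = 1.3 V.
I_D = (V_DD − V_GS)/R = (10.6 − 1.3) / 39.7 = 0.234 mA.

V_GS = 1.30 V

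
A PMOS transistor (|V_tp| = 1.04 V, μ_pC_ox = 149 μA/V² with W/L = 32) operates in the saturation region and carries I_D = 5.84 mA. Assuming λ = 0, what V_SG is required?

k_p = μ_pC_ox · (W/L) = 4.768 mA/V².
In saturation I_D = ½ k_p (V_SG − |V_tp|)², so V_SG − |V_tp| = √(2 I_D / k_p) = √(2 × 5.84 / 4.768) = 1.57 V.
V_SG = 1.04 + 1.57 = 2.61 V.

V_SG = 2.61 V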